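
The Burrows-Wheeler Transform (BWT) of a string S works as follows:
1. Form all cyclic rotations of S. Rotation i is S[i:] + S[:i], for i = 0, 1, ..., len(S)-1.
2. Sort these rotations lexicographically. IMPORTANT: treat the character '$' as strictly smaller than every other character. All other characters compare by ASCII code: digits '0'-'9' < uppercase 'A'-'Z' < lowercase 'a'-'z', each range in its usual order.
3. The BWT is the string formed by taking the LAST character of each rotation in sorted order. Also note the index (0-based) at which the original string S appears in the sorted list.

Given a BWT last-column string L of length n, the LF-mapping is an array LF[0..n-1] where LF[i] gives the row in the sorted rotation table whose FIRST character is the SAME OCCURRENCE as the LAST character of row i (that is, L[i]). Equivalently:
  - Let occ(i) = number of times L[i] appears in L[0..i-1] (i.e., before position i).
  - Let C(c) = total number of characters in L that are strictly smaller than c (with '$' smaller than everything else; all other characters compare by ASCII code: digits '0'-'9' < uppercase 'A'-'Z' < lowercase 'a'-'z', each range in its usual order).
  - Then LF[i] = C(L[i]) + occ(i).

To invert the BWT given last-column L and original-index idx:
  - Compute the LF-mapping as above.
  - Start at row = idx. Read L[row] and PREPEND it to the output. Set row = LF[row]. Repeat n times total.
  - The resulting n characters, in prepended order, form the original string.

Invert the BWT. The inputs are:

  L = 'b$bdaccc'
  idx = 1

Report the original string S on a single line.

Answer: acccdbb$

Derivation:
LF mapping: 2 0 3 7 1 4 5 6
Walk LF starting at row 1, prepending L[row]:
  step 1: row=1, L[1]='$', prepend. Next row=LF[1]=0
  step 2: row=0, L[0]='b', prepend. Next row=LF[0]=2
  step 3: row=2, L[2]='b', prepend. Next row=LF[2]=3
  step 4: row=3, L[3]='d', prepend. Next row=LF[3]=7
  step 5: row=7, L[7]='c', prepend. Next row=LF[7]=6
  step 6: row=6, L[6]='c', prepend. Next row=LF[6]=5
  step 7: row=5, L[5]='c', prepend. Next row=LF[5]=4
  step 8: row=4, L[4]='a', prepend. Next row=LF[4]=1
Reversed output: acccdbb$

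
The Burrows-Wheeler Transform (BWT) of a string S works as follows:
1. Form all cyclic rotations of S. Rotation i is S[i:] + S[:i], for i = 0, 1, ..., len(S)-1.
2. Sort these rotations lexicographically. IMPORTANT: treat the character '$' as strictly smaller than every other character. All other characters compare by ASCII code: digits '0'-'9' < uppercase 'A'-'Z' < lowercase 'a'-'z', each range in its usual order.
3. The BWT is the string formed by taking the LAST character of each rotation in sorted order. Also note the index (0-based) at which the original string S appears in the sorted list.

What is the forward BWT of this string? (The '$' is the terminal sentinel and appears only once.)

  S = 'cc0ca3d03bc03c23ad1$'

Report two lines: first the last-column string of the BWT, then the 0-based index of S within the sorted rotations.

Answer: 1dccdc200ac33bc30$3a
17

Derivation:
All 20 rotations (rotation i = S[i:]+S[:i]):
  rot[0] = cc0ca3d03bc03c23ad1$
  rot[1] = c0ca3d03bc03c23ad1$c
  rot[2] = 0ca3d03bc03c23ad1$cc
  rot[3] = ca3d03bc03c23ad1$cc0
  rot[4] = a3d03bc03c23ad1$cc0c
  rot[5] = 3d03bc03c23ad1$cc0ca
  rot[6] = d03bc03c23ad1$cc0ca3
  rot[7] = 03bc03c23ad1$cc0ca3d
  rot[8] = 3bc03c23ad1$cc0ca3d0
  rot[9] = bc03c23ad1$cc0ca3d03
  rot[10] = c03c23ad1$cc0ca3d03b
  rot[11] = 03c23ad1$cc0ca3d03bc
  rot[12] = 3c23ad1$cc0ca3d03bc0
  rot[13] = c23ad1$cc0ca3d03bc03
  rot[14] = 23ad1$cc0ca3d03bc03c
  rot[15] = 3ad1$cc0ca3d03bc03c2
  rot[16] = ad1$cc0ca3d03bc03c23
  rot[17] = d1$cc0ca3d03bc03c23a
  rot[18] = 1$cc0ca3d03bc03c23ad
  rot[19] = $cc0ca3d03bc03c23ad1
Sorted (with $ < everything):
  sorted[0] = $cc0ca3d03bc03c23ad1  (last char: '1')
  sorted[1] = 03bc03c23ad1$cc0ca3d  (last char: 'd')
  sorted[2] = 03c23ad1$cc0ca3d03bc  (last char: 'c')
  sorted[3] = 0ca3d03bc03c23ad1$cc  (last char: 'c')
  sorted[4] = 1$cc0ca3d03bc03c23ad  (last char: 'd')
  sorted[5] = 23ad1$cc0ca3d03bc03c  (last char: 'c')
  sorted[6] = 3ad1$cc0ca3d03bc03c2  (last char: '2')
  sorted[7] = 3bc03c23ad1$cc0ca3d0  (last char: '0')
  sorted[8] = 3c23ad1$cc0ca3d03bc0  (last char: '0')
  sorted[9] = 3d03bc03c23ad1$cc0ca  (last char: 'a')
  sorted[10] = a3d03bc03c23ad1$cc0c  (last char: 'c')
  sorted[11] = ad1$cc0ca3d03bc03c23  (last char: '3')
  sorted[12] = bc03c23ad1$cc0ca3d03  (last char: '3')
  sorted[13] = c03c23ad1$cc0ca3d03b  (last char: 'b')
  sorted[14] = c0ca3d03bc03c23ad1$c  (last char: 'c')
  sorted[15] = c23ad1$cc0ca3d03bc03  (last char: '3')
  sorted[16] = ca3d03bc03c23ad1$cc0  (last char: '0')
  sorted[17] = cc0ca3d03bc03c23ad1$  (last char: '$')
  sorted[18] = d03bc03c23ad1$cc0ca3  (last char: '3')
  sorted[19] = d1$cc0ca3d03bc03c23a  (last char: 'a')
Last column: 1dccdc200ac33bc30$3a
Original string S is at sorted index 17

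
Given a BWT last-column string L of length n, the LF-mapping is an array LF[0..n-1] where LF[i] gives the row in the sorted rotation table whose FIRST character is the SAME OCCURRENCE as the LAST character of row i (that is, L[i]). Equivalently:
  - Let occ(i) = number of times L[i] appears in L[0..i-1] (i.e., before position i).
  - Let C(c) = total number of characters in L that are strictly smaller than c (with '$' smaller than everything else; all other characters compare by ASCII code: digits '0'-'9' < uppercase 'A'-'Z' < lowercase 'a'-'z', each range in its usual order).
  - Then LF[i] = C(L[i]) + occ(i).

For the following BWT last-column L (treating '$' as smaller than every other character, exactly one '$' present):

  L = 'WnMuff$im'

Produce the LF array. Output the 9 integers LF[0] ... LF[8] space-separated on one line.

Char counts: '$':1, 'M':1, 'W':1, 'f':2, 'i':1, 'm':1, 'n':1, 'u':1
C (first-col start): C('$')=0, C('M')=1, C('W')=2, C('f')=3, C('i')=5, C('m')=6, C('n')=7, C('u')=8
L[0]='W': occ=0, LF[0]=C('W')+0=2+0=2
L[1]='n': occ=0, LF[1]=C('n')+0=7+0=7
L[2]='M': occ=0, LF[2]=C('M')+0=1+0=1
L[3]='u': occ=0, LF[3]=C('u')+0=8+0=8
L[4]='f': occ=0, LF[4]=C('f')+0=3+0=3
L[5]='f': occ=1, LF[5]=C('f')+1=3+1=4
L[6]='$': occ=0, LF[6]=C('$')+0=0+0=0
L[7]='i': occ=0, LF[7]=C('i')+0=5+0=5
L[8]='m': occ=0, LF[8]=C('m')+0=6+0=6

Answer: 2 7 1 8 3 4 0 5 6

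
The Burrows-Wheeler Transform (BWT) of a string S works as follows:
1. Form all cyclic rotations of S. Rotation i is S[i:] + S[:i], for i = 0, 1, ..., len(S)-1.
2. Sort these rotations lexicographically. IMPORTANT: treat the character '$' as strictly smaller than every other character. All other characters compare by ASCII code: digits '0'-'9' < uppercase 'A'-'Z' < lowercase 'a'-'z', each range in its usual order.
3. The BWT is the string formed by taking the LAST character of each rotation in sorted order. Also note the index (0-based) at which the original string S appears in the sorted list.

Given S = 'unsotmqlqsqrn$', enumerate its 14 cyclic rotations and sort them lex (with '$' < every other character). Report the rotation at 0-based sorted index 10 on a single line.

Answer: sotmqlqsqrn$un

Derivation:
All 14 rotations (rotation i = S[i:]+S[:i]):
  rot[0] = unsotmqlqsqrn$
  rot[1] = nsotmqlqsqrn$u
  rot[2] = sotmqlqsqrn$un
  rot[3] = otmqlqsqrn$uns
  rot[4] = tmqlqsqrn$unso
  rot[5] = mqlqsqrn$unsot
  rot[6] = qlqsqrn$unsotm
  rot[7] = lqsqrn$unsotmq
  rot[8] = qsqrn$unsotmql
  rot[9] = sqrn$unsotmqlq
  rot[10] = qrn$unsotmqlqs
  rot[11] = rn$unsotmqlqsq
  rot[12] = n$unsotmqlqsqr
  rot[13] = $unsotmqlqsqrn
Sorted (with $ < everything):
  sorted[0] = $unsotmqlqsqrn
  sorted[1] = lqsqrn$unsotmq
  sorted[2] = mqlqsqrn$unsot
  sorted[3] = n$unsotmqlqsqr
  sorted[4] = nsotmqlqsqrn$u
  sorted[5] = otmqlqsqrn$uns
  sorted[6] = qlqsqrn$unsotm
  sorted[7] = qrn$unsotmqlqs
  sorted[8] = qsqrn$unsotmql
  sorted[9] = rn$unsotmqlqsq
  sorted[10] = sotmqlqsqrn$un
  sorted[11] = sqrn$unsotmqlq
  sorted[12] = tmqlqsqrn$unso
  sorted[13] = unsotmqlqsqrn$
sorted[10] = sotmqlqsqrn$un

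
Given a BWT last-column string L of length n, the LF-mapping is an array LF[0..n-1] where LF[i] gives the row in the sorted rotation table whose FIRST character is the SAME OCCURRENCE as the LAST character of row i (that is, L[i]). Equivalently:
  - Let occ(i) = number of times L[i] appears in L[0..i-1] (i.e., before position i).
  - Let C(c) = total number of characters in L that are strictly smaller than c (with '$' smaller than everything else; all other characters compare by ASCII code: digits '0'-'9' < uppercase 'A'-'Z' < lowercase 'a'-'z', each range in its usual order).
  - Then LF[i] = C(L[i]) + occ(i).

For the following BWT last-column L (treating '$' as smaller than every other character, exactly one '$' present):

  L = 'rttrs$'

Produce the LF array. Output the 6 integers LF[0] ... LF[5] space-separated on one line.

Answer: 1 4 5 2 3 0

Derivation:
Char counts: '$':1, 'r':2, 's':1, 't':2
C (first-col start): C('$')=0, C('r')=1, C('s')=3, C('t')=4
L[0]='r': occ=0, LF[0]=C('r')+0=1+0=1
L[1]='t': occ=0, LF[1]=C('t')+0=4+0=4
L[2]='t': occ=1, LF[2]=C('t')+1=4+1=5
L[3]='r': occ=1, LF[3]=C('r')+1=1+1=2
L[4]='s': occ=0, LF[4]=C('s')+0=3+0=3
L[5]='$': occ=0, LF[5]=C('$')+0=0+0=0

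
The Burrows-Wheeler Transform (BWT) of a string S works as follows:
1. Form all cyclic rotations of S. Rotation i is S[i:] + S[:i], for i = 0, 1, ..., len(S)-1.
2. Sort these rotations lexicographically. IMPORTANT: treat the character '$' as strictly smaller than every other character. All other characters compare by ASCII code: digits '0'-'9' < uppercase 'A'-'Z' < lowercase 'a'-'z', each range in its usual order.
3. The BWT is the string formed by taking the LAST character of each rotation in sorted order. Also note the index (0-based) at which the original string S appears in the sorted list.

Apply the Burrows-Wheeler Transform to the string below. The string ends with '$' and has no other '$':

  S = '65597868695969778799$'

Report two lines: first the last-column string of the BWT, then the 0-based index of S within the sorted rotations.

Answer: 9695$8899978767965657
4

Derivation:
All 21 rotations (rotation i = S[i:]+S[:i]):
  rot[0] = 65597868695969778799$
  rot[1] = 5597868695969778799$6
  rot[2] = 597868695969778799$65
  rot[3] = 97868695969778799$655
  rot[4] = 7868695969778799$6559
  rot[5] = 868695969778799$65597
  rot[6] = 68695969778799$655978
  rot[7] = 8695969778799$6559786
  rot[8] = 695969778799$65597868
  rot[9] = 95969778799$655978686
  rot[10] = 5969778799$6559786869
  rot[11] = 969778799$65597868695
  rot[12] = 69778799$655978686959
  rot[13] = 9778799$6559786869596
  rot[14] = 778799$65597868695969
  rot[15] = 78799$655978686959697
  rot[16] = 8799$6559786869596977
  rot[17] = 799$65597868695969778
  rot[18] = 99$655978686959697787
  rot[19] = 9$6559786869596977879
  rot[20] = $65597868695969778799
Sorted (with $ < everything):
  sorted[0] = $65597868695969778799  (last char: '9')
  sorted[1] = 5597868695969778799$6  (last char: '6')
  sorted[2] = 5969778799$6559786869  (last char: '9')
  sorted[3] = 597868695969778799$65  (last char: '5')
  sorted[4] = 65597868695969778799$  (last char: '$')
  sorted[5] = 68695969778799$655978  (last char: '8')
  sorted[6] = 695969778799$65597868  (last char: '8')
  sorted[7] = 69778799$655978686959  (last char: '9')
  sorted[8] = 778799$65597868695969  (last char: '9')
  sorted[9] = 7868695969778799$6559  (last char: '9')
  sorted[10] = 78799$655978686959697  (last char: '7')
  sorted[11] = 799$65597868695969778  (last char: '8')
  sorted[12] = 868695969778799$65597  (last char: '7')
  sorted[13] = 8695969778799$6559786  (last char: '6')
  sorted[14] = 8799$6559786869596977  (last char: '7')
  sorted[15] = 9$6559786869596977879  (last char: '9')
  sorted[16] = 95969778799$655978686  (last char: '6')
  sorted[17] = 969778799$65597868695  (last char: '5')
  sorted[18] = 9778799$6559786869596  (last char: '6')
  sorted[19] = 97868695969778799$655  (last char: '5')
  sorted[20] = 99$655978686959697787  (last char: '7')
Last column: 9695$8899978767965657
Original string S is at sorted index 4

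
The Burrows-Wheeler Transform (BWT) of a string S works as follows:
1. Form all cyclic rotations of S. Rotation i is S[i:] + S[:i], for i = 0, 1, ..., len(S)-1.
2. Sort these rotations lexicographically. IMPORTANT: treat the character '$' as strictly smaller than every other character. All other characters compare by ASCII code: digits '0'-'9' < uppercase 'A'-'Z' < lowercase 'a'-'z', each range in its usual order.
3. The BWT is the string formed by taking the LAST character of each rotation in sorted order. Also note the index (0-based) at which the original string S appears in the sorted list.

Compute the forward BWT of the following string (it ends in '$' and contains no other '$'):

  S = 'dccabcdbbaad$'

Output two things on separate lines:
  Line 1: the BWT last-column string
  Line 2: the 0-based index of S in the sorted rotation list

Answer: dbcabdacdbac$
12

Derivation:
All 13 rotations (rotation i = S[i:]+S[:i]):
  rot[0] = dccabcdbbaad$
  rot[1] = ccabcdbbaad$d
  rot[2] = cabcdbbaad$dc
  rot[3] = abcdbbaad$dcc
  rot[4] = bcdbbaad$dcca
  rot[5] = cdbbaad$dccab
  rot[6] = dbbaad$dccabc
  rot[7] = bbaad$dccabcd
  rot[8] = baad$dccabcdb
  rot[9] = aad$dccabcdbb
  rot[10] = ad$dccabcdbba
  rot[11] = d$dccabcdbbaa
  rot[12] = $dccabcdbbaad
Sorted (with $ < everything):
  sorted[0] = $dccabcdbbaad  (last char: 'd')
  sorted[1] = aad$dccabcdbb  (last char: 'b')
  sorted[2] = abcdbbaad$dcc  (last char: 'c')
  sorted[3] = ad$dccabcdbba  (last char: 'a')
  sorted[4] = baad$dccabcdb  (last char: 'b')
  sorted[5] = bbaad$dccabcd  (last char: 'd')
  sorted[6] = bcdbbaad$dcca  (last char: 'a')
  sorted[7] = cabcdbbaad$dc  (last char: 'c')
  sorted[8] = ccabcdbbaad$d  (last char: 'd')
  sorted[9] = cdbbaad$dccab  (last char: 'b')
  sorted[10] = d$dccabcdbbaa  (last char: 'a')
  sorted[11] = dbbaad$dccabc  (last char: 'c')
  sorted[12] = dccabcdbbaad$  (last char: '$')
Last column: dbcabdacdbac$
Original string S is at sorted index 12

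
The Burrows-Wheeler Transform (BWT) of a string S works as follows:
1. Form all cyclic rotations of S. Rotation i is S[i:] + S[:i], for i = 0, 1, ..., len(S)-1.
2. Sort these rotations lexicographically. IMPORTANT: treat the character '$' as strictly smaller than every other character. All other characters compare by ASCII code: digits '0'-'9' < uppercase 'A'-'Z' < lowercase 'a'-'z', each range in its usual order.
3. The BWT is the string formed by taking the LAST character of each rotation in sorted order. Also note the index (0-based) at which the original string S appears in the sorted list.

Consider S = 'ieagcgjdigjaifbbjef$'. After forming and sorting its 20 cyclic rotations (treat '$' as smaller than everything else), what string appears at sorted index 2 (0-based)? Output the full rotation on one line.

Answer: aifbbjef$ieagcgjdigj

Derivation:
All 20 rotations (rotation i = S[i:]+S[:i]):
  rot[0] = ieagcgjdigjaifbbjef$
  rot[1] = eagcgjdigjaifbbjef$i
  rot[2] = agcgjdigjaifbbjef$ie
  rot[3] = gcgjdigjaifbbjef$iea
  rot[4] = cgjdigjaifbbjef$ieag
  rot[5] = gjdigjaifbbjef$ieagc
  rot[6] = jdigjaifbbjef$ieagcg
  rot[7] = digjaifbbjef$ieagcgj
  rot[8] = igjaifbbjef$ieagcgjd
  rot[9] = gjaifbbjef$ieagcgjdi
  rot[10] = jaifbbjef$ieagcgjdig
  rot[11] = aifbbjef$ieagcgjdigj
  rot[12] = ifbbjef$ieagcgjdigja
  rot[13] = fbbjef$ieagcgjdigjai
  rot[14] = bbjef$ieagcgjdigjaif
  rot[15] = bjef$ieagcgjdigjaifb
  rot[16] = jef$ieagcgjdigjaifbb
  rot[17] = ef$ieagcgjdigjaifbbj
  rot[18] = f$ieagcgjdigjaifbbje
  rot[19] = $ieagcgjdigjaifbbjef
Sorted (with $ < everything):
  sorted[0] = $ieagcgjdigjaifbbjef
  sorted[1] = agcgjdigjaifbbjef$ie
  sorted[2] = aifbbjef$ieagcgjdigj
  sorted[3] = bbjef$ieagcgjdigjaif
  sorted[4] = bjef$ieagcgjdigjaifb
  sorted[5] = cgjdigjaifbbjef$ieag
  sorted[6] = digjaifbbjef$ieagcgj
  sorted[7] = eagcgjdigjaifbbjef$i
  sorted[8] = ef$ieagcgjdigjaifbbj
  sorted[9] = f$ieagcgjdigjaifbbje
  sorted[10] = fbbjef$ieagcgjdigjai
  sorted[11] = gcgjdigjaifbbjef$iea
  sorted[12] = gjaifbbjef$ieagcgjdi
  sorted[13] = gjdigjaifbbjef$ieagc
  sorted[14] = ieagcgjdigjaifbbjef$
  sorted[15] = ifbbjef$ieagcgjdigja
  sorted[16] = igjaifbbjef$ieagcgjd
  sorted[17] = jaifbbjef$ieagcgjdig
  sorted[18] = jdigjaifbbjef$ieagcg
  sorted[19] = jef$ieagcgjdigjaifbb
sorted[2] = aifbbjef$ieagcgjdigj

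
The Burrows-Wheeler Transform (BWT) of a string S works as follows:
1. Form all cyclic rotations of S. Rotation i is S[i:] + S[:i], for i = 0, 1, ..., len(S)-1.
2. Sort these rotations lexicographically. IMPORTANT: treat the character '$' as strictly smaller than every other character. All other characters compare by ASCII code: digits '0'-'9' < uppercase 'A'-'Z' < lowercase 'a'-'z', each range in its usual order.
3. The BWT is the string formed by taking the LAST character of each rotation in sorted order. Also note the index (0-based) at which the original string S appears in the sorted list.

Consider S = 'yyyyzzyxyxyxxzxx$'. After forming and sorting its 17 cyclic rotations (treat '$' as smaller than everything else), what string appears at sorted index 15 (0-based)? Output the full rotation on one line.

All 17 rotations (rotation i = S[i:]+S[:i]):
  rot[0] = yyyyzzyxyxyxxzxx$
  rot[1] = yyyzzyxyxyxxzxx$y
  rot[2] = yyzzyxyxyxxzxx$yy
  rot[3] = yzzyxyxyxxzxx$yyy
  rot[4] = zzyxyxyxxzxx$yyyy
  rot[5] = zyxyxyxxzxx$yyyyz
  rot[6] = yxyxyxxzxx$yyyyzz
  rot[7] = xyxyxxzxx$yyyyzzy
  rot[8] = yxyxxzxx$yyyyzzyx
  rot[9] = xyxxzxx$yyyyzzyxy
  rot[10] = yxxzxx$yyyyzzyxyx
  rot[11] = xxzxx$yyyyzzyxyxy
  rot[12] = xzxx$yyyyzzyxyxyx
  rot[13] = zxx$yyyyzzyxyxyxx
  rot[14] = xx$yyyyzzyxyxyxxz
  rot[15] = x$yyyyzzyxyxyxxzx
  rot[16] = $yyyyzzyxyxyxxzxx
Sorted (with $ < everything):
  sorted[0] = $yyyyzzyxyxyxxzxx
  sorted[1] = x$yyyyzzyxyxyxxzx
  sorted[2] = xx$yyyyzzyxyxyxxz
  sorted[3] = xxzxx$yyyyzzyxyxy
  sorted[4] = xyxxzxx$yyyyzzyxy
  sorted[5] = xyxyxxzxx$yyyyzzy
  sorted[6] = xzxx$yyyyzzyxyxyx
  sorted[7] = yxxzxx$yyyyzzyxyx
  sorted[8] = yxyxxzxx$yyyyzzyx
  sorted[9] = yxyxyxxzxx$yyyyzz
  sorted[10] = yyyyzzyxyxyxxzxx$
  sorted[11] = yyyzzyxyxyxxzxx$y
  sorted[12] = yyzzyxyxyxxzxx$yy
  sorted[13] = yzzyxyxyxxzxx$yyy
  sorted[14] = zxx$yyyyzzyxyxyxx
  sorted[15] = zyxyxyxxzxx$yyyyz
  sorted[16] = zzyxyxyxxzxx$yyyy
sorted[15] = zyxyxyxxzxx$yyyyz

Answer: zyxyxyxxzxx$yyyyz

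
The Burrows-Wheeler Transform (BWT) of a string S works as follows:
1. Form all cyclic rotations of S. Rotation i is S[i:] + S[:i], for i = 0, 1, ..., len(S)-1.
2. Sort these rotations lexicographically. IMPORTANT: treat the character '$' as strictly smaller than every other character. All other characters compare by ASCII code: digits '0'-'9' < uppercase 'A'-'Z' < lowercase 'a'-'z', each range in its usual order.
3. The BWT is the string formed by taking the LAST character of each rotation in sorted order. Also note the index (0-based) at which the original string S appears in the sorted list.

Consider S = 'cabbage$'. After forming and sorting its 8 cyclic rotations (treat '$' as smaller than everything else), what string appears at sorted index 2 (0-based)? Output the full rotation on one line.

Answer: age$cabb

Derivation:
All 8 rotations (rotation i = S[i:]+S[:i]):
  rot[0] = cabbage$
  rot[1] = abbage$c
  rot[2] = bbage$ca
  rot[3] = bage$cab
  rot[4] = age$cabb
  rot[5] = ge$cabba
  rot[6] = e$cabbag
  rot[7] = $cabbage
Sorted (with $ < everything):
  sorted[0] = $cabbage
  sorted[1] = abbage$c
  sorted[2] = age$cabb
  sorted[3] = bage$cab
  sorted[4] = bbage$ca
  sorted[5] = cabbage$
  sorted[6] = e$cabbag
  sorted[7] = ge$cabba
sorted[2] = age$cabb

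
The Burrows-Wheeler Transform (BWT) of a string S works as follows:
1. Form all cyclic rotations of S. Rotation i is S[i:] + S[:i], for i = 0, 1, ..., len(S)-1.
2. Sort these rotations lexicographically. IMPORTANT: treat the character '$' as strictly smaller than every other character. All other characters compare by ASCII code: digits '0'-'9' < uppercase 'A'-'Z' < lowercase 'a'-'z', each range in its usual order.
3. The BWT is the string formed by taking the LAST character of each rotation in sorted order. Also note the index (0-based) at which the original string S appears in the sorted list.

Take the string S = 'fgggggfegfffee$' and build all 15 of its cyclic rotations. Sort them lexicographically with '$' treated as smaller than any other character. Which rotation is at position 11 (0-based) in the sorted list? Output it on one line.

All 15 rotations (rotation i = S[i:]+S[:i]):
  rot[0] = fgggggfegfffee$
  rot[1] = gggggfegfffee$f
  rot[2] = ggggfegfffee$fg
  rot[3] = gggfegfffee$fgg
  rot[4] = ggfegfffee$fggg
  rot[5] = gfegfffee$fgggg
  rot[6] = fegfffee$fggggg
  rot[7] = egfffee$fgggggf
  rot[8] = gfffee$fgggggfe
  rot[9] = fffee$fgggggfeg
  rot[10] = ffee$fgggggfegf
  rot[11] = fee$fgggggfegff
  rot[12] = ee$fgggggfegfff
  rot[13] = e$fgggggfegfffe
  rot[14] = $fgggggfegfffee
Sorted (with $ < everything):
  sorted[0] = $fgggggfegfffee
  sorted[1] = e$fgggggfegfffe
  sorted[2] = ee$fgggggfegfff
  sorted[3] = egfffee$fgggggf
  sorted[4] = fee$fgggggfegff
  sorted[5] = fegfffee$fggggg
  sorted[6] = ffee$fgggggfegf
  sorted[7] = fffee$fgggggfeg
  sorted[8] = fgggggfegfffee$
  sorted[9] = gfegfffee$fgggg
  sorted[10] = gfffee$fgggggfe
  sorted[11] = ggfegfffee$fggg
  sorted[12] = gggfegfffee$fgg
  sorted[13] = ggggfegfffee$fg
  sorted[14] = gggggfegfffee$f
sorted[11] = ggfegfffee$fggg

Answer: ggfegfffee$fggg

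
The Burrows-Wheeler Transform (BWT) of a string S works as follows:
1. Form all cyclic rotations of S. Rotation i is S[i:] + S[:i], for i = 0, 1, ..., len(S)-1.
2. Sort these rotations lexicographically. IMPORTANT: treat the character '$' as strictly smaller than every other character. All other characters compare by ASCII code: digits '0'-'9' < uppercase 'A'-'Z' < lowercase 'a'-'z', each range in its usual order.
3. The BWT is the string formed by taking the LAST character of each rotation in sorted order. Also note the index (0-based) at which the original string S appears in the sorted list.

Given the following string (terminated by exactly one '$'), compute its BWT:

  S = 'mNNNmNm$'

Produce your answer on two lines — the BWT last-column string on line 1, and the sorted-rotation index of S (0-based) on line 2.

All 8 rotations (rotation i = S[i:]+S[:i]):
  rot[0] = mNNNmNm$
  rot[1] = NNNmNm$m
  rot[2] = NNmNm$mN
  rot[3] = NmNm$mNN
  rot[4] = mNm$mNNN
  rot[5] = Nm$mNNNm
  rot[6] = m$mNNNmN
  rot[7] = $mNNNmNm
Sorted (with $ < everything):
  sorted[0] = $mNNNmNm  (last char: 'm')
  sorted[1] = NNNmNm$m  (last char: 'm')
  sorted[2] = NNmNm$mN  (last char: 'N')
  sorted[3] = Nm$mNNNm  (last char: 'm')
  sorted[4] = NmNm$mNN  (last char: 'N')
  sorted[5] = m$mNNNmN  (last char: 'N')
  sorted[6] = mNNNmNm$  (last char: '$')
  sorted[7] = mNm$mNNN  (last char: 'N')
Last column: mmNmNN$N
Original string S is at sorted index 6

Answer: mmNmNN$N
6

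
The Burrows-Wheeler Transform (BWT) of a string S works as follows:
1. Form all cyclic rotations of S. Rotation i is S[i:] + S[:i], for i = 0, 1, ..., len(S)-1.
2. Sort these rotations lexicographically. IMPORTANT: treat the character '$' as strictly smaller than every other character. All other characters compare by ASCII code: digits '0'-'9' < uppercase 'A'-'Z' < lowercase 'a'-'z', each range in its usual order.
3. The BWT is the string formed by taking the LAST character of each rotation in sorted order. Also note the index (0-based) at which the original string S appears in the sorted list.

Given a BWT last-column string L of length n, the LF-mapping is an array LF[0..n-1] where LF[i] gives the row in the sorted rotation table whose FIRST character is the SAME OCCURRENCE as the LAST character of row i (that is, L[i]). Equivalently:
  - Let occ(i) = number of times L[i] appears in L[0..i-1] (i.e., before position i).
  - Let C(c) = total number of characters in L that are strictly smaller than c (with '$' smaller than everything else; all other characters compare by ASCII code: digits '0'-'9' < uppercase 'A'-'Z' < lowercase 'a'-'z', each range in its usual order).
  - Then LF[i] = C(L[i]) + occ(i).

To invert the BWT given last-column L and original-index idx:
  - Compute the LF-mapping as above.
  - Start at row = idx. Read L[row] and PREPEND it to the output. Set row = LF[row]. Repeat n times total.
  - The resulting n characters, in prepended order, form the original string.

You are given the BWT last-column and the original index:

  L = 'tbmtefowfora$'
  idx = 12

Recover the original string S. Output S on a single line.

LF mapping: 10 2 6 11 3 4 7 12 5 8 9 1 0
Walk LF starting at row 12, prepending L[row]:
  step 1: row=12, L[12]='$', prepend. Next row=LF[12]=0
  step 2: row=0, L[0]='t', prepend. Next row=LF[0]=10
  step 3: row=10, L[10]='r', prepend. Next row=LF[10]=9
  step 4: row=9, L[9]='o', prepend. Next row=LF[9]=8
  step 5: row=8, L[8]='f', prepend. Next row=LF[8]=5
  step 6: row=5, L[5]='f', prepend. Next row=LF[5]=4
  step 7: row=4, L[4]='e', prepend. Next row=LF[4]=3
  step 8: row=3, L[3]='t', prepend. Next row=LF[3]=11
  step 9: row=11, L[11]='a', prepend. Next row=LF[11]=1
  step 10: row=1, L[1]='b', prepend. Next row=LF[1]=2
  step 11: row=2, L[2]='m', prepend. Next row=LF[2]=6
  step 12: row=6, L[6]='o', prepend. Next row=LF[6]=7
  step 13: row=7, L[7]='w', prepend. Next row=LF[7]=12
Reversed output: wombateffort$

Answer: wombateffort$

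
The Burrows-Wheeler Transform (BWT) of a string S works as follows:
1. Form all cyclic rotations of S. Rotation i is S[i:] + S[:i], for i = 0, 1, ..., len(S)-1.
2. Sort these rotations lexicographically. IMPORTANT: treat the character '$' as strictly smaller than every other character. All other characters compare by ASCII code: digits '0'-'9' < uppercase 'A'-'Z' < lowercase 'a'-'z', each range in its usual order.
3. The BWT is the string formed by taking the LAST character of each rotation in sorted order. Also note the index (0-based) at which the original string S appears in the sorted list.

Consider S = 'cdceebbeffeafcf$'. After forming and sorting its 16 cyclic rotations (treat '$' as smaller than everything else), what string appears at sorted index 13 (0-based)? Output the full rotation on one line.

All 16 rotations (rotation i = S[i:]+S[:i]):
  rot[0] = cdceebbeffeafcf$
  rot[1] = dceebbeffeafcf$c
  rot[2] = ceebbeffeafcf$cd
  rot[3] = eebbeffeafcf$cdc
  rot[4] = ebbeffeafcf$cdce
  rot[5] = bbeffeafcf$cdcee
  rot[6] = beffeafcf$cdceeb
  rot[7] = effeafcf$cdceebb
  rot[8] = ffeafcf$cdceebbe
  rot[9] = feafcf$cdceebbef
  rot[10] = eafcf$cdceebbeff
  rot[11] = afcf$cdceebbeffe
  rot[12] = fcf$cdceebbeffea
  rot[13] = cf$cdceebbeffeaf
  rot[14] = f$cdceebbeffeafc
  rot[15] = $cdceebbeffeafcf
Sorted (with $ < everything):
  sorted[0] = $cdceebbeffeafcf
  sorted[1] = afcf$cdceebbeffe
  sorted[2] = bbeffeafcf$cdcee
  sorted[3] = beffeafcf$cdceeb
  sorted[4] = cdceebbeffeafcf$
  sorted[5] = ceebbeffeafcf$cd
  sorted[6] = cf$cdceebbeffeaf
  sorted[7] = dceebbeffeafcf$c
  sorted[8] = eafcf$cdceebbeff
  sorted[9] = ebbeffeafcf$cdce
  sorted[10] = eebbeffeafcf$cdc
  sorted[11] = effeafcf$cdceebb
  sorted[12] = f$cdceebbeffeafc
  sorted[13] = fcf$cdceebbeffea
  sorted[14] = feafcf$cdceebbef
  sorted[15] = ffeafcf$cdceebbe
sorted[13] = fcf$cdceebbeffea

Answer: fcf$cdceebbeffea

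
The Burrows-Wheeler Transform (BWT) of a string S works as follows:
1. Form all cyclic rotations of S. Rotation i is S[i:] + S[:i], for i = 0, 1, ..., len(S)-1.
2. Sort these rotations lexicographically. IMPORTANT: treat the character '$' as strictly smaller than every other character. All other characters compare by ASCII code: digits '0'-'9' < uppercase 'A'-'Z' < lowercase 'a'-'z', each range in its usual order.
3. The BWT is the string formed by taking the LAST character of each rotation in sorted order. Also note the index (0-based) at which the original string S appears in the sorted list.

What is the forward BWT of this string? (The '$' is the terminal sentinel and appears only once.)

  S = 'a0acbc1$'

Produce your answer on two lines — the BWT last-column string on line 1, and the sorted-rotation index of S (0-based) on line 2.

Answer: 1ac$0cba
3

Derivation:
All 8 rotations (rotation i = S[i:]+S[:i]):
  rot[0] = a0acbc1$
  rot[1] = 0acbc1$a
  rot[2] = acbc1$a0
  rot[3] = cbc1$a0a
  rot[4] = bc1$a0ac
  rot[5] = c1$a0acb
  rot[6] = 1$a0acbc
  rot[7] = $a0acbc1
Sorted (with $ < everything):
  sorted[0] = $a0acbc1  (last char: '1')
  sorted[1] = 0acbc1$a  (last char: 'a')
  sorted[2] = 1$a0acbc  (last char: 'c')
  sorted[3] = a0acbc1$  (last char: '$')
  sorted[4] = acbc1$a0  (last char: '0')
  sorted[5] = bc1$a0ac  (last char: 'c')
  sorted[6] = c1$a0acb  (last char: 'b')
  sorted[7] = cbc1$a0a  (last char: 'a')
Last column: 1ac$0cba
Original string S is at sorted index 3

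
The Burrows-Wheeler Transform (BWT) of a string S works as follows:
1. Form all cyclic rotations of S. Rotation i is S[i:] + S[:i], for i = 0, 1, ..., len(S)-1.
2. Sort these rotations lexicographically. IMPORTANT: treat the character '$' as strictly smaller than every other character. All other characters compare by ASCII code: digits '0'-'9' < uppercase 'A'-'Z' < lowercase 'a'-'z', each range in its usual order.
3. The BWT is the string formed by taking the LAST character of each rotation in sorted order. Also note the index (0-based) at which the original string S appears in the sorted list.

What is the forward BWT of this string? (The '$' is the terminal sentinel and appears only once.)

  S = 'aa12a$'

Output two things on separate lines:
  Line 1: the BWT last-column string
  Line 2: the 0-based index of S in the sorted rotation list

Answer: aa12a$
5

Derivation:
All 6 rotations (rotation i = S[i:]+S[:i]):
  rot[0] = aa12a$
  rot[1] = a12a$a
  rot[2] = 12a$aa
  rot[3] = 2a$aa1
  rot[4] = a$aa12
  rot[5] = $aa12a
Sorted (with $ < everything):
  sorted[0] = $aa12a  (last char: 'a')
  sorted[1] = 12a$aa  (last char: 'a')
  sorted[2] = 2a$aa1  (last char: '1')
  sorted[3] = a$aa12  (last char: '2')
  sorted[4] = a12a$a  (last char: 'a')
  sorted[5] = aa12a$  (last char: '$')
Last column: aa12a$
Original string S is at sorted index 5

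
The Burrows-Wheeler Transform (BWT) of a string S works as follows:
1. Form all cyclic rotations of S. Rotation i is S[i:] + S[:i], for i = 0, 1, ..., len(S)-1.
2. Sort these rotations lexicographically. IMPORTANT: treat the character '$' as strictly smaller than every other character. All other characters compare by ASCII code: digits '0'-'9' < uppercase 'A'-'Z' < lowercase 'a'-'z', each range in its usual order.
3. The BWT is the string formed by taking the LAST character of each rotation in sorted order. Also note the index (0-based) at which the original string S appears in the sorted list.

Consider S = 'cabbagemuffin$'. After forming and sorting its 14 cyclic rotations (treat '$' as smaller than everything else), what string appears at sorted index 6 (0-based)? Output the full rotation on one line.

All 14 rotations (rotation i = S[i:]+S[:i]):
  rot[0] = cabbagemuffin$
  rot[1] = abbagemuffin$c
  rot[2] = bbagemuffin$ca
  rot[3] = bagemuffin$cab
  rot[4] = agemuffin$cabb
  rot[5] = gemuffin$cabba
  rot[6] = emuffin$cabbag
  rot[7] = muffin$cabbage
  rot[8] = uffin$cabbagem
  rot[9] = ffin$cabbagemu
  rot[10] = fin$cabbagemuf
  rot[11] = in$cabbagemuff
  rot[12] = n$cabbagemuffi
  rot[13] = $cabbagemuffin
Sorted (with $ < everything):
  sorted[0] = $cabbagemuffin
  sorted[1] = abbagemuffin$c
  sorted[2] = agemuffin$cabb
  sorted[3] = bagemuffin$cab
  sorted[4] = bbagemuffin$ca
  sorted[5] = cabbagemuffin$
  sorted[6] = emuffin$cabbag
  sorted[7] = ffin$cabbagemu
  sorted[8] = fin$cabbagemuf
  sorted[9] = gemuffin$cabba
  sorted[10] = in$cabbagemuff
  sorted[11] = muffin$cabbage
  sorted[12] = n$cabbagemuffi
  sorted[13] = uffin$cabbagem
sorted[6] = emuffin$cabbag

Answer: emuffin$cabbag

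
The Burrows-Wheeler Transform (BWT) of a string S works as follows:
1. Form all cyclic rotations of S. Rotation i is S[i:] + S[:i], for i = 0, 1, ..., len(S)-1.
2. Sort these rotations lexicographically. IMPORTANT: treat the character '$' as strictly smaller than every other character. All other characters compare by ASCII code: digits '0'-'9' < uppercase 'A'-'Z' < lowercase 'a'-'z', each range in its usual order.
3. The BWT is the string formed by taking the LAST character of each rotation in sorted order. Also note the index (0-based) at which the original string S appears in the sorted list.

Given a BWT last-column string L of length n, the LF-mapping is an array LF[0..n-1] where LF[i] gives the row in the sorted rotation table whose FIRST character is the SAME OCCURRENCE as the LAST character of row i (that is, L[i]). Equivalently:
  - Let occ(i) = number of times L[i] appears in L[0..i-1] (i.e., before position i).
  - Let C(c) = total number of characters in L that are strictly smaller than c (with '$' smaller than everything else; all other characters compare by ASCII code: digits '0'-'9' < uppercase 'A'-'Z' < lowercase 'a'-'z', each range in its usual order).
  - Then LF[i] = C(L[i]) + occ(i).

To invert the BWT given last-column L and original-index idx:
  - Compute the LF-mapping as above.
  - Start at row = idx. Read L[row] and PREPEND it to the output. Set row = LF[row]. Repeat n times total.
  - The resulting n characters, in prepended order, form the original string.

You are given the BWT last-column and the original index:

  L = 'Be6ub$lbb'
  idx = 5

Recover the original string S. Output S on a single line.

LF mapping: 2 6 1 8 3 0 7 4 5
Walk LF starting at row 5, prepending L[row]:
  step 1: row=5, L[5]='$', prepend. Next row=LF[5]=0
  step 2: row=0, L[0]='B', prepend. Next row=LF[0]=2
  step 3: row=2, L[2]='6', prepend. Next row=LF[2]=1
  step 4: row=1, L[1]='e', prepend. Next row=LF[1]=6
  step 5: row=6, L[6]='l', prepend. Next row=LF[6]=7
  step 6: row=7, L[7]='b', prepend. Next row=LF[7]=4
  step 7: row=4, L[4]='b', prepend. Next row=LF[4]=3
  step 8: row=3, L[3]='u', prepend. Next row=LF[3]=8
  step 9: row=8, L[8]='b', prepend. Next row=LF[8]=5
Reversed output: bubble6B$

Answer: bubble6B$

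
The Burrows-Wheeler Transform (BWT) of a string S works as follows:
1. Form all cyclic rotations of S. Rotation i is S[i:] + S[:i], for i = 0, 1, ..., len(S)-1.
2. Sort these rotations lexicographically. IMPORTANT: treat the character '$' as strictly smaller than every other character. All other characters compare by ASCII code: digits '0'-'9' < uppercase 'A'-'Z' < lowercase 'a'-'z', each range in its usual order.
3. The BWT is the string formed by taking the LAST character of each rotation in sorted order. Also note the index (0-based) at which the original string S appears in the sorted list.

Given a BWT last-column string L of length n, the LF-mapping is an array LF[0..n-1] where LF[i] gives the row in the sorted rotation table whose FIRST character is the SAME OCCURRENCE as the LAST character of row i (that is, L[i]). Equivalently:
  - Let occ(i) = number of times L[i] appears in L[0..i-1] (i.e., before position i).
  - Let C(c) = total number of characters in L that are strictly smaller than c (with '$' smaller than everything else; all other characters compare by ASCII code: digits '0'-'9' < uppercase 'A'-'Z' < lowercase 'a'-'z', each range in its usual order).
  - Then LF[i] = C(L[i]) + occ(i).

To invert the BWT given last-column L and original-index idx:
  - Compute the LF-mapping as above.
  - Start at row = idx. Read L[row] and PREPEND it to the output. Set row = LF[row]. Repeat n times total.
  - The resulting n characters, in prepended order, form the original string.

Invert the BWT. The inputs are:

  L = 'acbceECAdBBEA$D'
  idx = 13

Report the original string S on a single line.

LF mapping: 9 11 10 12 14 7 5 1 13 3 4 8 2 0 6
Walk LF starting at row 13, prepending L[row]:
  step 1: row=13, L[13]='$', prepend. Next row=LF[13]=0
  step 2: row=0, L[0]='a', prepend. Next row=LF[0]=9
  step 3: row=9, L[9]='B', prepend. Next row=LF[9]=3
  step 4: row=3, L[3]='c', prepend. Next row=LF[3]=12
  step 5: row=12, L[12]='A', prepend. Next row=LF[12]=2
  step 6: row=2, L[2]='b', prepend. Next row=LF[2]=10
  step 7: row=10, L[10]='B', prepend. Next row=LF[10]=4
  step 8: row=4, L[4]='e', prepend. Next row=LF[4]=14
  step 9: row=14, L[14]='D', prepend. Next row=LF[14]=6
  step 10: row=6, L[6]='C', prepend. Next row=LF[6]=5
  step 11: row=5, L[5]='E', prepend. Next row=LF[5]=7
  step 12: row=7, L[7]='A', prepend. Next row=LF[7]=1
  step 13: row=1, L[1]='c', prepend. Next row=LF[1]=11
  step 14: row=11, L[11]='E', prepend. Next row=LF[11]=8
  step 15: row=8, L[8]='d', prepend. Next row=LF[8]=13
Reversed output: dEcAECDeBbAcBa$

Answer: dEcAECDeBbAcBa$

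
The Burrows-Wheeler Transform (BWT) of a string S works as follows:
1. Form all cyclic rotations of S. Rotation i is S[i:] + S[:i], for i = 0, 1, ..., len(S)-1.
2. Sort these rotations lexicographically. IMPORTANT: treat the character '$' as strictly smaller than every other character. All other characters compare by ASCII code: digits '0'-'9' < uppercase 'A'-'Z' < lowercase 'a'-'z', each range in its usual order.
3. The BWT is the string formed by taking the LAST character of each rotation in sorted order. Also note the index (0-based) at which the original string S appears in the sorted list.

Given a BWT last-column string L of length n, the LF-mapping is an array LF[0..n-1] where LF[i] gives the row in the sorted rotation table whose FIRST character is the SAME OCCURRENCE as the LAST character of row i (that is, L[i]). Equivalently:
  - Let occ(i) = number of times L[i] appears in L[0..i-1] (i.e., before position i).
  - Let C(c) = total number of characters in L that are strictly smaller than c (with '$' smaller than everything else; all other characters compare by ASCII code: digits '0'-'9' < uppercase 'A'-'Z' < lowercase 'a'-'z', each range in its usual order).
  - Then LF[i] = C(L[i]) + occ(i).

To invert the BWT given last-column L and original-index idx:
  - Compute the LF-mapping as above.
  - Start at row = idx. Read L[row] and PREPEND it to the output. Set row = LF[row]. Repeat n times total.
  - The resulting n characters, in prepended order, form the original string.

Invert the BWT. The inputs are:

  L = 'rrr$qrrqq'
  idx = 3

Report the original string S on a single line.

LF mapping: 4 5 6 0 1 7 8 2 3
Walk LF starting at row 3, prepending L[row]:
  step 1: row=3, L[3]='$', prepend. Next row=LF[3]=0
  step 2: row=0, L[0]='r', prepend. Next row=LF[0]=4
  step 3: row=4, L[4]='q', prepend. Next row=LF[4]=1
  step 4: row=1, L[1]='r', prepend. Next row=LF[1]=5
  step 5: row=5, L[5]='r', prepend. Next row=LF[5]=7
  step 6: row=7, L[7]='q', prepend. Next row=LF[7]=2
  step 7: row=2, L[2]='r', prepend. Next row=LF[2]=6
  step 8: row=6, L[6]='r', prepend. Next row=LF[6]=8
  step 9: row=8, L[8]='q', prepend. Next row=LF[8]=3
Reversed output: qrrqrrqr$

Answer: qrrqrrqr$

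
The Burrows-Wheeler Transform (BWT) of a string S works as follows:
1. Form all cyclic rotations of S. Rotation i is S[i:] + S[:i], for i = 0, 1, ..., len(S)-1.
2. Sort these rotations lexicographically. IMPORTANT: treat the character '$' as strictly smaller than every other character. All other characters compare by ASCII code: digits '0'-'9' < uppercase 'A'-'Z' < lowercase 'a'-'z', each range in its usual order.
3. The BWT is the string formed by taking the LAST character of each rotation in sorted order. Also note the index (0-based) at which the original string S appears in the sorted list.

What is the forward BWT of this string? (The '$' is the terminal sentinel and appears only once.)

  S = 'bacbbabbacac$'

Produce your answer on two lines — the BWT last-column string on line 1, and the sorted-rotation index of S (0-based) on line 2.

Answer: cbcbbbb$caaaa
7

Derivation:
All 13 rotations (rotation i = S[i:]+S[:i]):
  rot[0] = bacbbabbacac$
  rot[1] = acbbabbacac$b
  rot[2] = cbbabbacac$ba
  rot[3] = bbabbacac$bac
  rot[4] = babbacac$bacb
  rot[5] = abbacac$bacbb
  rot[6] = bbacac$bacbba
  rot[7] = bacac$bacbbab
  rot[8] = acac$bacbbabb
  rot[9] = cac$bacbbabba
  rot[10] = ac$bacbbabbac
  rot[11] = c$bacbbabbaca
  rot[12] = $bacbbabbacac
Sorted (with $ < everything):
  sorted[0] = $bacbbabbacac  (last char: 'c')
  sorted[1] = abbacac$bacbb  (last char: 'b')
  sorted[2] = ac$bacbbabbac  (last char: 'c')
  sorted[3] = acac$bacbbabb  (last char: 'b')
  sorted[4] = acbbabbacac$b  (last char: 'b')
  sorted[5] = babbacac$bacb  (last char: 'b')
  sorted[6] = bacac$bacbbab  (last char: 'b')
  sorted[7] = bacbbabbacac$  (last char: '$')
  sorted[8] = bbabbacac$bac  (last char: 'c')
  sorted[9] = bbacac$bacbba  (last char: 'a')
  sorted[10] = c$bacbbabbaca  (last char: 'a')
  sorted[11] = cac$bacbbabba  (last char: 'a')
  sorted[12] = cbbabbacac$ba  (last char: 'a')
Last column: cbcbbbb$caaaa
Original string S is at sorted index 7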